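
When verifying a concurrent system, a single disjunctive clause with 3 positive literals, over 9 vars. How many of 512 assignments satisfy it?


Step 1: Total=2^9=512
Step 2: Unsat when all 3 false: 2^6=64
Step 3: Sat=512-64=448

448


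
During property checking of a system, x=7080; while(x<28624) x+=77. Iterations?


Step 1: x goes from 7080 toward 28624 by 77; the body runs while x<28624, so iterations = ceil((bound-start)/step)
Step 2: Distance=21544
Step 3: ceil(21544/77)=280

280


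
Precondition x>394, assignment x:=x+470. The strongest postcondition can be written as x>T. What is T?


Formula: sp(P, x:=E) = exists old_x. (x = E[old_x/x]) AND P[old_x/x] (old_x is the value of x before the assignment; eliminate old_x by solving x = E[old_x/x] for old_x)
Step 1: Precondition P: x>394, i.e. old_x > 394
Step 2: Assignment gives x = old_x + 470, so old_x = x - 470
Step 3: Substitute into P: x - 470 > 394
Step 4: Simplify: x > 394+470 = 864

864


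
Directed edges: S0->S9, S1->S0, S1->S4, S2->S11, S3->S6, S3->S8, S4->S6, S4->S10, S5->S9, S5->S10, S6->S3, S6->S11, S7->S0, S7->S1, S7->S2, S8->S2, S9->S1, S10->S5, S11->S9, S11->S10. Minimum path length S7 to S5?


BFS layer-by-layer from S7:
  dist 0: {S7}
  dist 1: {S0, S1, S2}
  dist 2: {S4, S9, S11}
  dist 3: {S6, S10}
  dist 4: {S3, S5}
  -> S5 reached at distance 4
Shortest path length = 4

4


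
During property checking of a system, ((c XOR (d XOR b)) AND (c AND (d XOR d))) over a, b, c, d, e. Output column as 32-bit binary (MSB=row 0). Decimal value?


Formula: ((c XOR (d XOR b)) AND (c AND (d XOR d))) over a, b, c, d, e (32 rows)
Evaluate each row (bits = a,b,c,d,e, MSB first):
  row 0 [00000]: ((0 XOR (0 XOR 0)) AND (0 AND (0 XOR 0))) -> 0
  row 1 [00001]: ((0 XOR (0 XOR 0)) AND (0 AND (0 XOR 0))) -> 0
  row 2 [00010]: ((0 XOR (1 XOR 0)) AND (0 AND (1 XOR 1))) -> 0
  row 3 [00011]: ((0 XOR (1 XOR 0)) AND (0 AND (1 XOR 1))) -> 0
  row 4 [00100]: ((1 XOR (0 XOR 0)) AND (1 AND (0 XOR 0))) -> 0
  row 5 [00101]: ((1 XOR (0 XOR 0)) AND (1 AND (0 XOR 0))) -> 0
  row 6 [00110]: ((1 XOR (1 XOR 0)) AND (1 AND (1 XOR 1))) -> 0
  row 7 [00111]: ((1 XOR (1 XOR 0)) AND (1 AND (1 XOR 1))) -> 0
  row 8 [01000]: ((0 XOR (0 XOR 1)) AND (0 AND (0 XOR 0))) -> 0
  row 9 [01001]: ((0 XOR (0 XOR 1)) AND (0 AND (0 XOR 0))) -> 0
  row 10 [01010]: ((0 XOR (1 XOR 1)) AND (0 AND (1 XOR 1))) -> 0
  row 11 [01011]: ((0 XOR (1 XOR 1)) AND (0 AND (1 XOR 1))) -> 0
  row 12 [01100]: ((1 XOR (0 XOR 1)) AND (1 AND (0 XOR 0))) -> 0
  row 13 [01101]: ((1 XOR (0 XOR 1)) AND (1 AND (0 XOR 0))) -> 0
  row 14 [01110]: ((1 XOR (1 XOR 1)) AND (1 AND (1 XOR 1))) -> 0
  row 15 [01111]: ((1 XOR (1 XOR 1)) AND (1 AND (1 XOR 1))) -> 0
  row 16 [10000]: ((0 XOR (0 XOR 0)) AND (0 AND (0 XOR 0))) -> 0
  row 17 [10001]: ((0 XOR (0 XOR 0)) AND (0 AND (0 XOR 0))) -> 0
  row 18 [10010]: ((0 XOR (1 XOR 0)) AND (0 AND (1 XOR 1))) -> 0
  row 19 [10011]: ((0 XOR (1 XOR 0)) AND (0 AND (1 XOR 1))) -> 0
  row 20 [10100]: ((1 XOR (0 XOR 0)) AND (1 AND (0 XOR 0))) -> 0
  row 21 [10101]: ((1 XOR (0 XOR 0)) AND (1 AND (0 XOR 0))) -> 0
  row 22 [10110]: ((1 XOR (1 XOR 0)) AND (1 AND (1 XOR 1))) -> 0
  row 23 [10111]: ((1 XOR (1 XOR 0)) AND (1 AND (1 XOR 1))) -> 0
  row 24 [11000]: ((0 XOR (0 XOR 1)) AND (0 AND (0 XOR 0))) -> 0
  row 25 [11001]: ((0 XOR (0 XOR 1)) AND (0 AND (0 XOR 0))) -> 0
  row 26 [11010]: ((0 XOR (1 XOR 1)) AND (0 AND (1 XOR 1))) -> 0
  row 27 [11011]: ((0 XOR (1 XOR 1)) AND (0 AND (1 XOR 1))) -> 0
  row 28 [11100]: ((1 XOR (0 XOR 1)) AND (1 AND (0 XOR 0))) -> 0
  row 29 [11101]: ((1 XOR (0 XOR 1)) AND (1 AND (0 XOR 0))) -> 0
  row 30 [11110]: ((1 XOR (1 XOR 1)) AND (1 AND (1 XOR 1))) -> 0
  row 31 [11111]: ((1 XOR (1 XOR 1)) AND (1 AND (1 XOR 1))) -> 0
Full result column, 4 rows per line (a,b,c fixed per line; d,e runs 00..11 left to right):
  rows 0-3 [a,b,c=000]: 0000  = hex 0
  rows 4-7 [a,b,c=001]: 0000  = hex 0
  rows 8-11 [a,b,c=010]: 0000  = hex 0
  rows 12-15 [a,b,c=011]: 0000  = hex 0
  rows 16-19 [a,b,c=100]: 0000  = hex 0
  rows 20-23 [a,b,c=101]: 0000  = hex 0
  rows 24-27 [a,b,c=110]: 0000  = hex 0
  rows 28-31 [a,b,c=111]: 0000  = hex 0
Output column (row 0 .. row 31) = 00000000000000000000000000000000
Output column grouped in 4s = 0000 0000 0000 0000 0000 0000 0000 0000 = 0x00000000
Convert to decimal digit by digit (value = value*16 + digit):
  0 -> 0
  0*16 + 0 = 0
  0*16 + 0 = 0
  0*16 + 0 = 0
  0*16 + 0 = 0
  0*16 + 0 = 0
  0*16 + 0 = 0
  0*16 + 0 = 0
Decimal = 0

0


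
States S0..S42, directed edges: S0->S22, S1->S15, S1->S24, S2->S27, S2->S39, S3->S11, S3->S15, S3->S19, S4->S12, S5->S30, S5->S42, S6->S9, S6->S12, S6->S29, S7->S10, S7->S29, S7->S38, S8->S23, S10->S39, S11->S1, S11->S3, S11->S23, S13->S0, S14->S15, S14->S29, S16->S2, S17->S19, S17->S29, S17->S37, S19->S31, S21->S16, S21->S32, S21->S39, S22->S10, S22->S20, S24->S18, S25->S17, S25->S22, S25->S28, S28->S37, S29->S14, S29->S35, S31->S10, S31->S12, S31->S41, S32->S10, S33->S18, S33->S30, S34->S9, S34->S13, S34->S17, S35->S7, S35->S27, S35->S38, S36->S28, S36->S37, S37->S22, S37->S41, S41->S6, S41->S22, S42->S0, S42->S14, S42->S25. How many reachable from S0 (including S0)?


BFS from S0:
  layer 0: {S0}
  layer 1: {S22}
  layer 2: {S10, S20}
  layer 3: {S39}
Reachable set: {S0, S10, S20, S22, S39}
Count = 5

5


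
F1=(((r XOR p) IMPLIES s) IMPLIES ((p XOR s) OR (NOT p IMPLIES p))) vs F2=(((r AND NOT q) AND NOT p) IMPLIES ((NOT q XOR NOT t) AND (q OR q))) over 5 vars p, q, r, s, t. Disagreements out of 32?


F1 = (((r XOR p) IMPLIES s) IMPLIES ((p XOR s) OR (NOT p IMPLIES p)))
F2 = (((r AND NOT q) AND NOT p) IMPLIES ((NOT q XOR NOT t) AND (q OR q)))
Evaluate both on each of 32 rows (bits = p,q,r,s,t):
  row 0 [00000]: F1=0 F2=1 (differ) -> 1
  row 1 [00001]: F1=0 F2=1 (differ) -> 1
  row 2 [00010]: F1=1 F2=1 -> 0
  row 3 [00011]: F1=1 F2=1 -> 0
  row 4 [00100]: F1=1 F2=0 (differ) -> 1
  row 5 [00101]: F1=1 F2=0 (differ) -> 1
  row 6 [00110]: F1=1 F2=0 (differ) -> 1
  row 7 [00111]: F1=1 F2=0 (differ) -> 1
  row 8 [01000]: F1=0 F2=1 (differ) -> 1
  row 9 [01001]: F1=0 F2=1 (differ) -> 1
  row 10 [01010]: F1=1 F2=1 -> 0
  row 11 [01011]: F1=1 F2=1 -> 0
  row 12 [01100]: F1=1 F2=1 -> 0
  row 13 [01101]: F1=1 F2=1 -> 0
  row 14 [01110]: F1=1 F2=1 -> 0
  row 15 [01111]: F1=1 F2=1 -> 0
  row 16 [10000]: F1=1 F2=1 -> 0
  row 17 [10001]: F1=1 F2=1 -> 0
  row 18 [10010]: F1=1 F2=1 -> 0
  row 19 [10011]: F1=1 F2=1 -> 0
  row 20 [10100]: F1=1 F2=1 -> 0
  row 21 [10101]: F1=1 F2=1 -> 0
  row 22 [10110]: F1=1 F2=1 -> 0
  row 23 [10111]: F1=1 F2=1 -> 0
  row 24 [11000]: F1=1 F2=1 -> 0
  row 25 [11001]: F1=1 F2=1 -> 0
  row 26 [11010]: F1=1 F2=1 -> 0
  row 27 [11011]: F1=1 F2=1 -> 0
  row 28 [11100]: F1=1 F2=1 -> 0
  row 29 [11101]: F1=1 F2=1 -> 0
  row 30 [11110]: F1=1 F2=1 -> 0
  row 31 [11111]: F1=1 F2=1 -> 0
Full result column, 8 rows per line (p,q fixed per line; r,s,t runs 000..111 left to right):
  rows 0-7 [p,q=00]: 11001111  (ones: 6)
  rows 8-15 [p,q=01]: 11000000  (ones: 2)
  rows 16-23 [p,q=10]: 00000000  (ones: 0)
  rows 24-31 [p,q=11]: 00000000  (ones: 0)
Disagreements = 6+2+0+0 = 8

8


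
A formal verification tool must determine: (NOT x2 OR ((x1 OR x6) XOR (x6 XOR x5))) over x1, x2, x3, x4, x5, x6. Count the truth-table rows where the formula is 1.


Formula: (NOT x2 OR ((x1 OR x6) XOR (x6 XOR x5))) over 6 vars (64 rows)
Evaluate each row (x1, x2, x3, x4, x5, x6 as bits, MSB first):
  row 0 [000000]: (NOT 0 OR ((0 OR 0) XOR (0 XOR 0))) -> 1
  row 1 [000001]: (NOT 0 OR ((0 OR 1) XOR (1 XOR 0))) -> 1
  row 2 [000010]: (NOT 0 OR ((0 OR 0) XOR (0 XOR 1))) -> 1
  row 3 [000011]: (NOT 0 OR ((0 OR 1) XOR (1 XOR 1))) -> 1
  row 4 [000100]: (NOT 0 OR ((0 OR 0) XOR (0 XOR 0))) -> 1
  (every remaining row is evaluated the same way; all 64 results are listed next)
Full result column, 8 rows per line (x1,x2,x3 fixed per line; x4,x5,x6 runs 000..111 left to right):
  rows 0-7 [x1,x2,x3=000]: 11111111  (ones: 8)
  rows 8-15 [x1,x2,x3=001]: 11111111  (ones: 8)
  rows 16-23 [x1,x2,x3=010]: 00110011  (ones: 4)
  rows 24-31 [x1,x2,x3=011]: 00110011  (ones: 4)
  rows 32-39 [x1,x2,x3=100]: 11111111  (ones: 8)
  rows 40-47 [x1,x2,x3=101]: 11111111  (ones: 8)
  rows 48-55 [x1,x2,x3=110]: 10011001  (ones: 4)
  rows 56-63 [x1,x2,x3=111]: 10011001  (ones: 4)
Count of 1-rows = 8+8+4+4+8+8+4+4 = 48

48


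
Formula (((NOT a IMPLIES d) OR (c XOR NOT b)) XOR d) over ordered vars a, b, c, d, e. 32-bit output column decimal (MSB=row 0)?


Formula: (((NOT a IMPLIES d) OR (c XOR NOT b)) XOR d) over a, b, c, d, e (32 rows)
Evaluate each row (bits = a,b,c,d,e, MSB first):
  row 0 [00000]: (((NOT 0 IMPLIES 0) OR (0 XOR NOT 0)) XOR 0) -> 1
  row 1 [00001]: (((NOT 0 IMPLIES 0) OR (0 XOR NOT 0)) XOR 0) -> 1
  row 2 [00010]: (((NOT 0 IMPLIES 1) OR (0 XOR NOT 0)) XOR 1) -> 0
  row 3 [00011]: (((NOT 0 IMPLIES 1) OR (0 XOR NOT 0)) XOR 1) -> 0
  row 4 [00100]: (((NOT 0 IMPLIES 0) OR (1 XOR NOT 0)) XOR 0) -> 0
  row 5 [00101]: (((NOT 0 IMPLIES 0) OR (1 XOR NOT 0)) XOR 0) -> 0
  row 6 [00110]: (((NOT 0 IMPLIES 1) OR (1 XOR NOT 0)) XOR 1) -> 0
  row 7 [00111]: (((NOT 0 IMPLIES 1) OR (1 XOR NOT 0)) XOR 1) -> 0
  row 8 [01000]: (((NOT 0 IMPLIES 0) OR (0 XOR NOT 1)) XOR 0) -> 0
  row 9 [01001]: (((NOT 0 IMPLIES 0) OR (0 XOR NOT 1)) XOR 0) -> 0
  row 10 [01010]: (((NOT 0 IMPLIES 1) OR (0 XOR NOT 1)) XOR 1) -> 0
  row 11 [01011]: (((NOT 0 IMPLIES 1) OR (0 XOR NOT 1)) XOR 1) -> 0
  row 12 [01100]: (((NOT 0 IMPLIES 0) OR (1 XOR NOT 1)) XOR 0) -> 1
  row 13 [01101]: (((NOT 0 IMPLIES 0) OR (1 XOR NOT 1)) XOR 0) -> 1
  row 14 [01110]: (((NOT 0 IMPLIES 1) OR (1 XOR NOT 1)) XOR 1) -> 0
  row 15 [01111]: (((NOT 0 IMPLIES 1) OR (1 XOR NOT 1)) XOR 1) -> 0
  row 16 [10000]: (((NOT 1 IMPLIES 0) OR (0 XOR NOT 0)) XOR 0) -> 1
  row 17 [10001]: (((NOT 1 IMPLIES 0) OR (0 XOR NOT 0)) XOR 0) -> 1
  row 18 [10010]: (((NOT 1 IMPLIES 1) OR (0 XOR NOT 0)) XOR 1) -> 0
  row 19 [10011]: (((NOT 1 IMPLIES 1) OR (0 XOR NOT 0)) XOR 1) -> 0
  row 20 [10100]: (((NOT 1 IMPLIES 0) OR (1 XOR NOT 0)) XOR 0) -> 1
  row 21 [10101]: (((NOT 1 IMPLIES 0) OR (1 XOR NOT 0)) XOR 0) -> 1
  row 22 [10110]: (((NOT 1 IMPLIES 1) OR (1 XOR NOT 0)) XOR 1) -> 0
  row 23 [10111]: (((NOT 1 IMPLIES 1) OR (1 XOR NOT 0)) XOR 1) -> 0
  row 24 [11000]: (((NOT 1 IMPLIES 0) OR (0 XOR NOT 1)) XOR 0) -> 1
  row 25 [11001]: (((NOT 1 IMPLIES 0) OR (0 XOR NOT 1)) XOR 0) -> 1
  row 26 [11010]: (((NOT 1 IMPLIES 1) OR (0 XOR NOT 1)) XOR 1) -> 0
  row 27 [11011]: (((NOT 1 IMPLIES 1) OR (0 XOR NOT 1)) XOR 1) -> 0
  row 28 [11100]: (((NOT 1 IMPLIES 0) OR (1 XOR NOT 1)) XOR 0) -> 1
  row 29 [11101]: (((NOT 1 IMPLIES 0) OR (1 XOR NOT 1)) XOR 0) -> 1
  row 30 [11110]: (((NOT 1 IMPLIES 1) OR (1 XOR NOT 1)) XOR 1) -> 0
  row 31 [11111]: (((NOT 1 IMPLIES 1) OR (1 XOR NOT 1)) XOR 1) -> 0
Full result column, 4 rows per line (a,b,c fixed per line; d,e runs 00..11 left to right):
  rows 0-3 [a,b,c=000]: 1100  = hex C
  rows 4-7 [a,b,c=001]: 0000  = hex 0
  rows 8-11 [a,b,c=010]: 0000  = hex 0
  rows 12-15 [a,b,c=011]: 1100  = hex C
  rows 16-19 [a,b,c=100]: 1100  = hex C
  rows 20-23 [a,b,c=101]: 1100  = hex C
  rows 24-27 [a,b,c=110]: 1100  = hex C
  rows 28-31 [a,b,c=111]: 1100  = hex C
Output column (row 0 .. row 31) = 11000000000011001100110011001100
Output column grouped in 4s = 1100 0000 0000 1100 1100 1100 1100 1100 = 0xC00CCCCC
Convert to decimal digit by digit (value = value*16 + digit):
  C -> 12
  12*16 + 0 = 192
  192*16 + 0 = 3072
  3072*16 + 12 (C) = 49164
  49164*16 + 12 (C) = 786636
  786636*16 + 12 (C) = 12586188
  12586188*16 + 12 (C) = 201379020
  201379020*16 + 12 (C) = 3222064332
Decimal = 3222064332

3222064332


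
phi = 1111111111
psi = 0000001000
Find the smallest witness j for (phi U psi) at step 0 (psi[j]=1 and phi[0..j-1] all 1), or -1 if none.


(phi U psi) at 0: need smallest j with psi[j]=1 and phi[i]=1 for all i in [0,j).
Scan from step 0:
  step 0: phi=1, psi=0 -> continue
  step 1: phi=1, psi=0 -> continue
  step 2: phi=1, psi=0 -> continue
  step 3: phi=1, psi=0 -> continue
  step 6: psi=1 and phi held for [0,6) -> witness found
Witness step = 6

6


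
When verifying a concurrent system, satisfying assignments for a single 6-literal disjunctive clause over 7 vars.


Step 1: Total=2^7=128
Step 2: Unsat when all 6 false: 2^1=2
Step 3: Sat=128-2=126

126


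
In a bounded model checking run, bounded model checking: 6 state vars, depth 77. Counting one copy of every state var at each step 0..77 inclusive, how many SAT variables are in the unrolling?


BMC unrolls to depth k, creating one copy of each state var for steps 0..k.
Step count = 77 + 1 = 78 (steps 0 through 77)
Vars per step = 6
Total = 6 * 78 = 468

468


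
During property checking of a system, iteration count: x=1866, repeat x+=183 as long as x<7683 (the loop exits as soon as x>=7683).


Step 1: x goes from 1866 toward 7683 by 183; the body runs while x<7683, so iterations = ceil((bound-start)/step)
Step 2: Distance=5817
Step 3: ceil(5817/183)=32

32


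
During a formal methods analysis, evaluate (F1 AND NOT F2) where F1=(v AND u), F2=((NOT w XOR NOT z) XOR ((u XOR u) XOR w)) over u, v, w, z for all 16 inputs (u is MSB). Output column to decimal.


F1 = (v AND u)
F2 = ((NOT w XOR NOT z) XOR ((u XOR u) XOR w))
Counterexample to F1=>F2 is where F1=1 and F2=0.
Evaluate each row (bits = u,v,w,z, MSB first):
  row 0 [0000]: F1=0 F2=0 -> F1&~F2 -> 0
  row 1 [0001]: F1=0 F2=1 -> F1&~F2 -> 0
  row 2 [0010]: F1=0 F2=0 -> F1&~F2 -> 0
  row 3 [0011]: F1=0 F2=1 -> F1&~F2 -> 0
  row 4 [0100]: F1=0 F2=0 -> F1&~F2 -> 0
  row 5 [0101]: F1=0 F2=1 -> F1&~F2 -> 0
  row 6 [0110]: F1=0 F2=0 -> F1&~F2 -> 0
  row 7 [0111]: F1=0 F2=1 -> F1&~F2 -> 0
  row 8 [1000]: F1=0 F2=0 -> F1&~F2 -> 0
  row 9 [1001]: F1=0 F2=1 -> F1&~F2 -> 0
  row 10 [1010]: F1=0 F2=0 -> F1&~F2 -> 0
  row 11 [1011]: F1=0 F2=1 -> F1&~F2 -> 0
  row 12 [1100]: F1=1 F2=0 -> F1&~F2 -> 1
  row 13 [1101]: F1=1 F2=1 -> F1&~F2 -> 0
  row 14 [1110]: F1=1 F2=0 -> F1&~F2 -> 1
  row 15 [1111]: F1=1 F2=1 -> F1&~F2 -> 0
Full result column, 4 rows per line (u,v fixed per line; w,z runs 00..11 left to right):
  rows 0-3 [u,v=00]: 0000  = hex 0
  rows 4-7 [u,v=01]: 0000  = hex 0
  rows 8-11 [u,v=10]: 0000  = hex 0
  rows 12-15 [u,v=11]: 1010  = hex A
Counterexample vector (row 0 .. row 15) = 0000000000001010
Output column grouped in 4s = 0000 0000 0000 1010 = 0x000A
Convert to decimal digit by digit (value = value*16 + digit):
  0 -> 0
  0*16 + 0 = 0
  0*16 + 0 = 0
  0*16 + 10 (A) = 10
Decimal = 10

10


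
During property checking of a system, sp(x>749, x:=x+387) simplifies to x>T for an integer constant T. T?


Formula: sp(P, x:=E) = exists old_x. (x = E[old_x/x]) AND P[old_x/x] (old_x is the value of x before the assignment; eliminate old_x by solving x = E[old_x/x] for old_x)
Step 1: Precondition P: x>749, i.e. old_x > 749
Step 2: Assignment gives x = old_x + 387, so old_x = x - 387
Step 3: Substitute into P: x - 387 > 749
Step 4: Simplify: x > 749+387 = 1136

1136


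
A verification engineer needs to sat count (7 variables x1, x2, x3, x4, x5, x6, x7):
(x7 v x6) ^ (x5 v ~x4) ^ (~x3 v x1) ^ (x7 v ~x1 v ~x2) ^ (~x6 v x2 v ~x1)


CNF with 5 clauses over 7 vars (128 assignments).
An assignment satisfies CNF iff every clause has >=1 true literal.
Check each row (bits = x1,x2,x3,x4,x5,x6,x7; clause T/F shown):
  row 0 [0000000]: clauses=FTTTT -> 0
  row 1 [0000001]: clauses=TTTTT -> 1
  row 2 [0000010]: clauses=TTTTT -> 1
  row 3 [0000011]: clauses=TTTTT -> 1
  row 4 [0000100]: clauses=FTTTT -> 0
  (every remaining row is evaluated the same way; all 128 results are listed next)
Full result column, 8 rows per line (x1,x2,x3,x4 fixed per line; x5,x6,x7 runs 000..111 left to right):
  rows 0-7 [x1,x2,x3,x4=0000]: 01110111  (ones: 6)
  rows 8-15 [x1,x2,x3,x4=0001]: 00000111  (ones: 3)
  rows 16-23 [x1,x2,x3,x4=0010]: 00000000  (ones: 0)
  rows 24-31 [x1,x2,x3,x4=0011]: 00000000  (ones: 0)
  rows 32-39 [x1,x2,x3,x4=0100]: 01110111  (ones: 6)
  rows 40-47 [x1,x2,x3,x4=0101]: 00000111  (ones: 3)
  rows 48-55 [x1,x2,x3,x4=0110]: 00000000  (ones: 0)
  rows 56-63 [x1,x2,x3,x4=0111]: 00000000  (ones: 0)
  rows 64-71 [x1,x2,x3,x4=1000]: 01000100  (ones: 2)
  rows 72-79 [x1,x2,x3,x4=1001]: 00000100  (ones: 1)
  rows 80-87 [x1,x2,x3,x4=1010]: 01000100  (ones: 2)
  rows 88-95 [x1,x2,x3,x4=1011]: 00000100  (ones: 1)
  rows 96-103 [x1,x2,x3,x4=1100]: 01010101  (ones: 4)
  rows 104-111 [x1,x2,x3,x4=1101]: 00000101  (ones: 2)
  rows 112-119 [x1,x2,x3,x4=1110]: 01010101  (ones: 4)
  rows 120-127 [x1,x2,x3,x4=1111]: 00000101  (ones: 2)
Satisfying assignments = 6+3+0+0+6+3+0+0+2+1+2+1+4+2+4+2 = 36

36


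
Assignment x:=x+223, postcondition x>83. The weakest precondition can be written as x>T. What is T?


Formula: wp(x:=E, P) = P[E/x] (substitute E for x in postcondition)
Step 1: Postcondition: x>83
Step 2: Substitute x+223 for x: x+223>83
Step 3: Solve for x: x > 83-223 = -140

-140


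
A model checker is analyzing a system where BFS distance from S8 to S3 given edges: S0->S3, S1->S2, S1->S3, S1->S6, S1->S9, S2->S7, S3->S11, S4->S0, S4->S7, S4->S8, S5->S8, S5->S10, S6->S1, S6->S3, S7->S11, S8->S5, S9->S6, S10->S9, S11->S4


BFS layer-by-layer from S8:
  dist 0: {S8}
  dist 1: {S5}
  dist 2: {S10}
  dist 3: {S9}
  dist 4: {S6}
  dist 5: {S1, S3}
  -> S3 reached at distance 5
Shortest path length = 5

5


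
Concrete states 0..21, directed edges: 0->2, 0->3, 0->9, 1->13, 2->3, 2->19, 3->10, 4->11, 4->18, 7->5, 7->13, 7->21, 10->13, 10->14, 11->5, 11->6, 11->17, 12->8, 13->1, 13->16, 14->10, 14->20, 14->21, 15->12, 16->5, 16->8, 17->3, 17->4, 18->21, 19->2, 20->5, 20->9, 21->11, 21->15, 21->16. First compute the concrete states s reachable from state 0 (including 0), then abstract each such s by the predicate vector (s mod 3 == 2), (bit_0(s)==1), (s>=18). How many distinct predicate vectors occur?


BFS from 0:
Concrete reachable: {0, 1, 2, 3, 4, 5, 6, 8, 9, 10, 11, 12, 13, 14, 15, 16, 17, 18, 19, 20, 21}
Abstract via predicates (s mod 3 == 2), (bit_0(s)==1), (s>=18):
  (0,0,0) <- {0, 4, 6, 10, 12, 16}
  (0,0,1) <- {18}
  (0,1,0) <- {1, 3, 9, 13, 15}
  (0,1,1) <- {19, 21}
  (1,0,0) <- {2, 8, 14}
  (1,0,1) <- {20}
  (1,1,0) <- {5, 11, 17}
Distinct abstract states = 7

7


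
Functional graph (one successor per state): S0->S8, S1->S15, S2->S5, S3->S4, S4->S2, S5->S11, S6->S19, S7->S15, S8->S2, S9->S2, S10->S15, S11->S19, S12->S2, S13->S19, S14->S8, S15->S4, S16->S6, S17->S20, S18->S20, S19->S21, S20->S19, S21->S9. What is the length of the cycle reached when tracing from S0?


Trace from S0 until a state repeats:
  S0 -> S8 -> S2 -> S5 -> S11 -> S19 -> S21 -> S9 -> S2
S2 first seen at step 2, revisited at step 8.
Cycle length = 8 - 2 = 6

6


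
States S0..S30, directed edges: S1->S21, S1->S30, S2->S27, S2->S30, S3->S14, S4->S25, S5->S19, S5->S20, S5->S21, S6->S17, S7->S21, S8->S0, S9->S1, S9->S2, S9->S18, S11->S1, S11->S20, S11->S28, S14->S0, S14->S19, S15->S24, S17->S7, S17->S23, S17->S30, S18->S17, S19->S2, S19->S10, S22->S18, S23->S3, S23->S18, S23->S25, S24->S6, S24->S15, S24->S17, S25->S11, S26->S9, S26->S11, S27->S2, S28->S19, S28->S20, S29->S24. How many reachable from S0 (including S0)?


BFS from S0:
  layer 0: {S0}
Reachable set: {S0}
Count = 1

1


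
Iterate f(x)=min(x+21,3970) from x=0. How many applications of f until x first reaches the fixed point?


Step 1: x=0, cap=3970, increment=21
Step 2: x grows by 21 each step until capped at 3970; fixed point is x=3970
Step 3: iterations = ceil(3970/21) = 190

190


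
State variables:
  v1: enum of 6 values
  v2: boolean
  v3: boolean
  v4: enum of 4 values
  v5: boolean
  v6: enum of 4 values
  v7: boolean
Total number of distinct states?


State space = product of domain sizes of all variables.
Domain sizes:
  v1 (enum of 6 values): 6
  v2 (boolean): 2
  v3 (boolean): 2
  v4 (enum of 4 values): 4
  v5 (boolean): 2
  v6 (enum of 4 values): 4
  v7 (boolean): 2
Product = 6 * 2 * 2 * 4 * 2 * 4 * 2 = 1536

1536


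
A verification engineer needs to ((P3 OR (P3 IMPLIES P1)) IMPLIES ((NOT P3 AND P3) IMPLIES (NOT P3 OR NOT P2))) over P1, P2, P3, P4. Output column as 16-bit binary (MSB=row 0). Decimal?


Formula: ((P3 OR (P3 IMPLIES P1)) IMPLIES ((NOT P3 AND P3) IMPLIES (NOT P3 OR NOT P2))) over P1, P2, P3, P4 (16 rows)
Evaluate each row (bits = P1,P2,P3,P4, MSB first):
  row 0 [0000]: ((0 OR (0 IMPLIES 0)) IMPLIES ((NOT 0 AND 0) IMPLIES (NOT 0 OR NOT 0))) -> 1
  row 1 [0001]: ((0 OR (0 IMPLIES 0)) IMPLIES ((NOT 0 AND 0) IMPLIES (NOT 0 OR NOT 0))) -> 1
  row 2 [0010]: ((1 OR (1 IMPLIES 0)) IMPLIES ((NOT 1 AND 1) IMPLIES (NOT 1 OR NOT 0))) -> 1
  row 3 [0011]: ((1 OR (1 IMPLIES 0)) IMPLIES ((NOT 1 AND 1) IMPLIES (NOT 1 OR NOT 0))) -> 1
  row 4 [0100]: ((0 OR (0 IMPLIES 0)) IMPLIES ((NOT 0 AND 0) IMPLIES (NOT 0 OR NOT 1))) -> 1
  row 5 [0101]: ((0 OR (0 IMPLIES 0)) IMPLIES ((NOT 0 AND 0) IMPLIES (NOT 0 OR NOT 1))) -> 1
  row 6 [0110]: ((1 OR (1 IMPLIES 0)) IMPLIES ((NOT 1 AND 1) IMPLIES (NOT 1 OR NOT 1))) -> 1
  row 7 [0111]: ((1 OR (1 IMPLIES 0)) IMPLIES ((NOT 1 AND 1) IMPLIES (NOT 1 OR NOT 1))) -> 1
  row 8 [1000]: ((0 OR (0 IMPLIES 1)) IMPLIES ((NOT 0 AND 0) IMPLIES (NOT 0 OR NOT 0))) -> 1
  row 9 [1001]: ((0 OR (0 IMPLIES 1)) IMPLIES ((NOT 0 AND 0) IMPLIES (NOT 0 OR NOT 0))) -> 1
  row 10 [1010]: ((1 OR (1 IMPLIES 1)) IMPLIES ((NOT 1 AND 1) IMPLIES (NOT 1 OR NOT 0))) -> 1
  row 11 [1011]: ((1 OR (1 IMPLIES 1)) IMPLIES ((NOT 1 AND 1) IMPLIES (NOT 1 OR NOT 0))) -> 1
  row 12 [1100]: ((0 OR (0 IMPLIES 1)) IMPLIES ((NOT 0 AND 0) IMPLIES (NOT 0 OR NOT 1))) -> 1
  row 13 [1101]: ((0 OR (0 IMPLIES 1)) IMPLIES ((NOT 0 AND 0) IMPLIES (NOT 0 OR NOT 1))) -> 1
  row 14 [1110]: ((1 OR (1 IMPLIES 1)) IMPLIES ((NOT 1 AND 1) IMPLIES (NOT 1 OR NOT 1))) -> 1
  row 15 [1111]: ((1 OR (1 IMPLIES 1)) IMPLIES ((NOT 1 AND 1) IMPLIES (NOT 1 OR NOT 1))) -> 1
Full result column, 4 rows per line (P1,P2 fixed per line; P3,P4 runs 00..11 left to right):
  rows 0-3 [P1,P2=00]: 1111  = hex F
  rows 4-7 [P1,P2=01]: 1111  = hex F
  rows 8-11 [P1,P2=10]: 1111  = hex F
  rows 12-15 [P1,P2=11]: 1111  = hex F
Output column (row 0 .. row 15) = 1111111111111111
Output column grouped in 4s = 1111 1111 1111 1111 = 0xFFFF
Convert to decimal digit by digit (value = value*16 + digit):
  F -> 15
  15*16 + 15 (F) = 255
  255*16 + 15 (F) = 4095
  4095*16 + 15 (F) = 65535
Decimal = 65535

65535


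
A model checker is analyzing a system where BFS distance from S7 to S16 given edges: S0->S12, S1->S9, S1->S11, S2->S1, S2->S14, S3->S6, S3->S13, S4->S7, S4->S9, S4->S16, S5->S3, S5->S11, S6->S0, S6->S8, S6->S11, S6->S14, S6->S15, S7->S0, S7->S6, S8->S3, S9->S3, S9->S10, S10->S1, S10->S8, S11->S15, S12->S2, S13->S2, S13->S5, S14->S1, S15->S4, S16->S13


BFS layer-by-layer from S7:
  dist 0: {S7}
  dist 1: {S0, S6}
  dist 2: {S8, S11, S12, S14, S15}
  dist 3: {S1, S2, S3, S4}
  dist 4: {S9, S13, S16}
  -> S16 reached at distance 4
Shortest path length = 4

4


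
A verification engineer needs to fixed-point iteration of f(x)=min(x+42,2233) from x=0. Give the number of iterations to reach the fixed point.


Step 1: x=0, cap=2233, increment=42
Step 2: x grows by 42 each step until capped at 2233; fixed point is x=2233
Step 3: iterations = ceil(2233/42) = 54

54


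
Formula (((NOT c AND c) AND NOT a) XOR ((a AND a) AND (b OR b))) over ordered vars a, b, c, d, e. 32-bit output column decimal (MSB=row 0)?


Formula: (((NOT c AND c) AND NOT a) XOR ((a AND a) AND (b OR b))) over a, b, c, d, e (32 rows)
Evaluate each row (bits = a,b,c,d,e, MSB first):
  row 0 [00000]: (((NOT 0 AND 0) AND NOT 0) XOR ((0 AND 0) AND (0 OR 0))) -> 0
  row 1 [00001]: (((NOT 0 AND 0) AND NOT 0) XOR ((0 AND 0) AND (0 OR 0))) -> 0
  row 2 [00010]: (((NOT 0 AND 0) AND NOT 0) XOR ((0 AND 0) AND (0 OR 0))) -> 0
  row 3 [00011]: (((NOT 0 AND 0) AND NOT 0) XOR ((0 AND 0) AND (0 OR 0))) -> 0
  row 4 [00100]: (((NOT 1 AND 1) AND NOT 0) XOR ((0 AND 0) AND (0 OR 0))) -> 0
  row 5 [00101]: (((NOT 1 AND 1) AND NOT 0) XOR ((0 AND 0) AND (0 OR 0))) -> 0
  row 6 [00110]: (((NOT 1 AND 1) AND NOT 0) XOR ((0 AND 0) AND (0 OR 0))) -> 0
  row 7 [00111]: (((NOT 1 AND 1) AND NOT 0) XOR ((0 AND 0) AND (0 OR 0))) -> 0
  row 8 [01000]: (((NOT 0 AND 0) AND NOT 0) XOR ((0 AND 0) AND (1 OR 1))) -> 0
  row 9 [01001]: (((NOT 0 AND 0) AND NOT 0) XOR ((0 AND 0) AND (1 OR 1))) -> 0
  row 10 [01010]: (((NOT 0 AND 0) AND NOT 0) XOR ((0 AND 0) AND (1 OR 1))) -> 0
  row 11 [01011]: (((NOT 0 AND 0) AND NOT 0) XOR ((0 AND 0) AND (1 OR 1))) -> 0
  row 12 [01100]: (((NOT 1 AND 1) AND NOT 0) XOR ((0 AND 0) AND (1 OR 1))) -> 0
  row 13 [01101]: (((NOT 1 AND 1) AND NOT 0) XOR ((0 AND 0) AND (1 OR 1))) -> 0
  row 14 [01110]: (((NOT 1 AND 1) AND NOT 0) XOR ((0 AND 0) AND (1 OR 1))) -> 0
  row 15 [01111]: (((NOT 1 AND 1) AND NOT 0) XOR ((0 AND 0) AND (1 OR 1))) -> 0
  row 16 [10000]: (((NOT 0 AND 0) AND NOT 1) XOR ((1 AND 1) AND (0 OR 0))) -> 0
  row 17 [10001]: (((NOT 0 AND 0) AND NOT 1) XOR ((1 AND 1) AND (0 OR 0))) -> 0
  row 18 [10010]: (((NOT 0 AND 0) AND NOT 1) XOR ((1 AND 1) AND (0 OR 0))) -> 0
  row 19 [10011]: (((NOT 0 AND 0) AND NOT 1) XOR ((1 AND 1) AND (0 OR 0))) -> 0
  row 20 [10100]: (((NOT 1 AND 1) AND NOT 1) XOR ((1 AND 1) AND (0 OR 0))) -> 0
  row 21 [10101]: (((NOT 1 AND 1) AND NOT 1) XOR ((1 AND 1) AND (0 OR 0))) -> 0
  row 22 [10110]: (((NOT 1 AND 1) AND NOT 1) XOR ((1 AND 1) AND (0 OR 0))) -> 0
  row 23 [10111]: (((NOT 1 AND 1) AND NOT 1) XOR ((1 AND 1) AND (0 OR 0))) -> 0
  row 24 [11000]: (((NOT 0 AND 0) AND NOT 1) XOR ((1 AND 1) AND (1 OR 1))) -> 1
  row 25 [11001]: (((NOT 0 AND 0) AND NOT 1) XOR ((1 AND 1) AND (1 OR 1))) -> 1
  row 26 [11010]: (((NOT 0 AND 0) AND NOT 1) XOR ((1 AND 1) AND (1 OR 1))) -> 1
  row 27 [11011]: (((NOT 0 AND 0) AND NOT 1) XOR ((1 AND 1) AND (1 OR 1))) -> 1
  row 28 [11100]: (((NOT 1 AND 1) AND NOT 1) XOR ((1 AND 1) AND (1 OR 1))) -> 1
  row 29 [11101]: (((NOT 1 AND 1) AND NOT 1) XOR ((1 AND 1) AND (1 OR 1))) -> 1
  row 30 [11110]: (((NOT 1 AND 1) AND NOT 1) XOR ((1 AND 1) AND (1 OR 1))) -> 1
  row 31 [11111]: (((NOT 1 AND 1) AND NOT 1) XOR ((1 AND 1) AND (1 OR 1))) -> 1
Full result column, 4 rows per line (a,b,c fixed per line; d,e runs 00..11 left to right):
  rows 0-3 [a,b,c=000]: 0000  = hex 0
  rows 4-7 [a,b,c=001]: 0000  = hex 0
  rows 8-11 [a,b,c=010]: 0000  = hex 0
  rows 12-15 [a,b,c=011]: 0000  = hex 0
  rows 16-19 [a,b,c=100]: 0000  = hex 0
  rows 20-23 [a,b,c=101]: 0000  = hex 0
  rows 24-27 [a,b,c=110]: 1111  = hex F
  rows 28-31 [a,b,c=111]: 1111  = hex F
Output column (row 0 .. row 31) = 00000000000000000000000011111111
Output column grouped in 4s = 0000 0000 0000 0000 0000 0000 1111 1111 = 0x000000FF
Convert to decimal digit by digit (value = value*16 + digit):
  0 -> 0
  0*16 + 0 = 0
  0*16 + 0 = 0
  0*16 + 0 = 0
  0*16 + 0 = 0
  0*16 + 0 = 0
  0*16 + 15 (F) = 15
  15*16 + 15 (F) = 255
Decimal = 255

255


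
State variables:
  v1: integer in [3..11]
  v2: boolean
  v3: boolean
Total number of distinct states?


State space = product of domain sizes of all variables.
Domain sizes:
  v1 (integer in [3..11]): 9
  v2 (boolean): 2
  v3 (boolean): 2
Product = 9 * 2 * 2 = 36

36


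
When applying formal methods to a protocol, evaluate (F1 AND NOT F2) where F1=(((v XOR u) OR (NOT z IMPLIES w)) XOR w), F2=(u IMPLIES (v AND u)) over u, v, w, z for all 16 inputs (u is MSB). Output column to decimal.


F1 = (((v XOR u) OR (NOT z IMPLIES w)) XOR w)
F2 = (u IMPLIES (v AND u))
Counterexample to F1=>F2 is where F1=1 and F2=0.
Evaluate each row (bits = u,v,w,z, MSB first):
  row 0 [0000]: F1=0 F2=1 -> F1&~F2 -> 0
  row 1 [0001]: F1=1 F2=1 -> F1&~F2 -> 0
  row 2 [0010]: F1=0 F2=1 -> F1&~F2 -> 0
  row 3 [0011]: F1=0 F2=1 -> F1&~F2 -> 0
  row 4 [0100]: F1=1 F2=1 -> F1&~F2 -> 0
  row 5 [0101]: F1=1 F2=1 -> F1&~F2 -> 0
  row 6 [0110]: F1=0 F2=1 -> F1&~F2 -> 0
  row 7 [0111]: F1=0 F2=1 -> F1&~F2 -> 0
  row 8 [1000]: F1=1 F2=0 -> F1&~F2 -> 1
  row 9 [1001]: F1=1 F2=0 -> F1&~F2 -> 1
  row 10 [1010]: F1=0 F2=0 -> F1&~F2 -> 0
  row 11 [1011]: F1=0 F2=0 -> F1&~F2 -> 0
  row 12 [1100]: F1=0 F2=1 -> F1&~F2 -> 0
  row 13 [1101]: F1=1 F2=1 -> F1&~F2 -> 0
  row 14 [1110]: F1=0 F2=1 -> F1&~F2 -> 0
  row 15 [1111]: F1=0 F2=1 -> F1&~F2 -> 0
Full result column, 4 rows per line (u,v fixed per line; w,z runs 00..11 left to right):
  rows 0-3 [u,v=00]: 0000  = hex 0
  rows 4-7 [u,v=01]: 0000  = hex 0
  rows 8-11 [u,v=10]: 1100  = hex C
  rows 12-15 [u,v=11]: 0000  = hex 0
Counterexample vector (row 0 .. row 15) = 0000000011000000
Output column grouped in 4s = 0000 0000 1100 0000 = 0x00C0
Convert to decimal digit by digit (value = value*16 + digit):
  0 -> 0
  0*16 + 0 = 0
  0*16 + 12 (C) = 12
  12*16 + 0 = 192
Decimal = 192

192


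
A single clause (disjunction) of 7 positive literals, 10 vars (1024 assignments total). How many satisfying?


Step 1: Total=2^10=1024
Step 2: Unsat when all 7 false: 2^3=8
Step 3: Sat=1024-8=1016

1016


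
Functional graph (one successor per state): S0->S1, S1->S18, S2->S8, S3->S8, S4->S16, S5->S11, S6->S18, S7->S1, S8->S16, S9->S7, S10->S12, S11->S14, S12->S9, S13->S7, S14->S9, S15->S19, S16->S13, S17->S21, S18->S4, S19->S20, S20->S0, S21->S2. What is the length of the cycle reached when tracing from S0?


Trace from S0 until a state repeats:
  S0 -> S1 -> S18 -> S4 -> S16 -> S13 -> S7 -> S1
S1 first seen at step 1, revisited at step 7.
Cycle length = 7 - 1 = 6

6


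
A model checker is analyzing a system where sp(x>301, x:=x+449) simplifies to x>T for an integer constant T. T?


Formula: sp(P, x:=E) = exists old_x. (x = E[old_x/x]) AND P[old_x/x] (old_x is the value of x before the assignment; eliminate old_x by solving x = E[old_x/x] for old_x)
Step 1: Precondition P: x>301, i.e. old_x > 301
Step 2: Assignment gives x = old_x + 449, so old_x = x - 449
Step 3: Substitute into P: x - 449 > 301
Step 4: Simplify: x > 301+449 = 750

750


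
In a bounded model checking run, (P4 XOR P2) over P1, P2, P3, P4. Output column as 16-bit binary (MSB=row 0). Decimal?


Formula: (P4 XOR P2) over P1, P2, P3, P4 (16 rows)
Evaluate each row (bits = P1,P2,P3,P4, MSB first):
  row 0 [0000]: (0 XOR 0) -> 0
  row 1 [0001]: (1 XOR 0) -> 1
  row 2 [0010]: (0 XOR 0) -> 0
  row 3 [0011]: (1 XOR 0) -> 1
  row 4 [0100]: (0 XOR 1) -> 1
  row 5 [0101]: (1 XOR 1) -> 0
  row 6 [0110]: (0 XOR 1) -> 1
  row 7 [0111]: (1 XOR 1) -> 0
  row 8 [1000]: (0 XOR 0) -> 0
  row 9 [1001]: (1 XOR 0) -> 1
  row 10 [1010]: (0 XOR 0) -> 0
  row 11 [1011]: (1 XOR 0) -> 1
  row 12 [1100]: (0 XOR 1) -> 1
  row 13 [1101]: (1 XOR 1) -> 0
  row 14 [1110]: (0 XOR 1) -> 1
  row 15 [1111]: (1 XOR 1) -> 0
Full result column, 4 rows per line (P1,P2 fixed per line; P3,P4 runs 00..11 left to right):
  rows 0-3 [P1,P2=00]: 0101  = hex 5
  rows 4-7 [P1,P2=01]: 1010  = hex A
  rows 8-11 [P1,P2=10]: 0101  = hex 5
  rows 12-15 [P1,P2=11]: 1010  = hex A
Output column (row 0 .. row 15) = 0101101001011010
Output column grouped in 4s = 0101 1010 0101 1010 = 0x5A5A
Convert to decimal digit by digit (value = value*16 + digit):
  5 -> 5
  5*16 + 10 (A) = 90
  90*16 + 5 = 1445
  1445*16 + 10 (A) = 23130
Decimal = 23130

23130


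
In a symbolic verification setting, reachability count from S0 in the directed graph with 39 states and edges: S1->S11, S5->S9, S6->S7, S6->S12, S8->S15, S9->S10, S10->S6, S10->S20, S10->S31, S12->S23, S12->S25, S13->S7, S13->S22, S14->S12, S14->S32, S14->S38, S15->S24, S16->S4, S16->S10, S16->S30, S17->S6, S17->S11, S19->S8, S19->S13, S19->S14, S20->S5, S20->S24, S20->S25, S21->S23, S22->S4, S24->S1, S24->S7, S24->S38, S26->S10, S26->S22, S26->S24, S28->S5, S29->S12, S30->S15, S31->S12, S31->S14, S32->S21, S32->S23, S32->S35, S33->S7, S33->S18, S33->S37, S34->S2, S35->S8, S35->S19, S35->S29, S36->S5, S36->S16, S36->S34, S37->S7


BFS from S0:
  layer 0: {S0}
Reachable set: {S0}
Count = 1

1


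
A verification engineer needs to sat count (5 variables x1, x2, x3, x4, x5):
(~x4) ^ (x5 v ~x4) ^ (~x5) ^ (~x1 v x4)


CNF with 4 clauses over 5 vars (32 assignments).
An assignment satisfies CNF iff every clause has >=1 true literal.
Check each row (bits = x1,x2,x3,x4,x5; clause T/F shown):
  row 0 [00000]: clauses=TTTT -> 1
  row 1 [00001]: clauses=TTFT -> 0
  row 2 [00010]: clauses=FFTT -> 0
  row 3 [00011]: clauses=FTFT -> 0
  row 4 [00100]: clauses=TTTT -> 1
  row 5 [00101]: clauses=TTFT -> 0
  row 6 [00110]: clauses=FFTT -> 0
  row 7 [00111]: clauses=FTFT -> 0
  row 8 [01000]: clauses=TTTT -> 1
  row 9 [01001]: clauses=TTFT -> 0
  row 10 [01010]: clauses=FFTT -> 0
  row 11 [01011]: clauses=FTFT -> 0
  row 12 [01100]: clauses=TTTT -> 1
  row 13 [01101]: clauses=TTFT -> 0
  row 14 [01110]: clauses=FFTT -> 0
  row 15 [01111]: clauses=FTFT -> 0
  row 16 [10000]: clauses=TTTF -> 0
  row 17 [10001]: clauses=TTFF -> 0
  row 18 [10010]: clauses=FFTT -> 0
  row 19 [10011]: clauses=FTFT -> 0
  row 20 [10100]: clauses=TTTF -> 0
  row 21 [10101]: clauses=TTFF -> 0
  row 22 [10110]: clauses=FFTT -> 0
  row 23 [10111]: clauses=FTFT -> 0
  row 24 [11000]: clauses=TTTF -> 0
  row 25 [11001]: clauses=TTFF -> 0
  row 26 [11010]: clauses=FFTT -> 0
  row 27 [11011]: clauses=FTFT -> 0
  row 28 [11100]: clauses=TTTF -> 0
  row 29 [11101]: clauses=TTFF -> 0
  row 30 [11110]: clauses=FFTT -> 0
  row 31 [11111]: clauses=FTFT -> 0
Full result column, 8 rows per line (x1,x2 fixed per line; x3,x4,x5 runs 000..111 left to right):
  rows 0-7 [x1,x2=00]: 10001000  (ones: 2)
  rows 8-15 [x1,x2=01]: 10001000  (ones: 2)
  rows 16-23 [x1,x2=10]: 00000000  (ones: 0)
  rows 24-31 [x1,x2=11]: 00000000  (ones: 0)
Satisfying assignments = 2+2+0+0 = 4

4


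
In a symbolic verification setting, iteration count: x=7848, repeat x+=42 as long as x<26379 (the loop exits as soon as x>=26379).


Step 1: x goes from 7848 toward 26379 by 42; the body runs while x<26379, so iterations = ceil((bound-start)/step)
Step 2: Distance=18531
Step 3: ceil(18531/42)=442

442


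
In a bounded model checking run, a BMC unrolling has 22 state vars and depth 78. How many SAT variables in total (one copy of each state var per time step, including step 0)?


BMC unrolls to depth k, creating one copy of each state var for steps 0..k.
Step count = 78 + 1 = 79 (steps 0 through 78)
Vars per step = 22
Total = 22 * 79 = 1738

1738


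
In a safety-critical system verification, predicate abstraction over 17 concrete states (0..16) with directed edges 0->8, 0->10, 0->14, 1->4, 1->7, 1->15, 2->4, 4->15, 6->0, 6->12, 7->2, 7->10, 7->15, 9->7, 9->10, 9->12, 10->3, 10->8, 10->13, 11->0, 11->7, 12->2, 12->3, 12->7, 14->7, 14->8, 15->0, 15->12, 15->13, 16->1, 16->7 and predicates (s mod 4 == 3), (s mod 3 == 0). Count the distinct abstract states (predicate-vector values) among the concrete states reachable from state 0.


BFS from 0:
Concrete reachable: {0, 2, 3, 4, 7, 8, 10, 12, 13, 14, 15}
Abstract via predicates (s mod 4 == 3), (s mod 3 == 0):
  (0,0) <- {2, 4, 8, 10, 13, 14}
  (0,1) <- {0, 12}
  (1,0) <- {7}
  (1,1) <- {3, 15}
Distinct abstract states = 4

4


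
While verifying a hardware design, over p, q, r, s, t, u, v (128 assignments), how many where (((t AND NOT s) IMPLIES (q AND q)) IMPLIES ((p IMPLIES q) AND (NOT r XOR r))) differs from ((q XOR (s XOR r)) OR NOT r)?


F1 = (((t AND NOT s) IMPLIES (q AND q)) IMPLIES ((p IMPLIES q) AND (NOT r XOR r)))
F2 = ((q XOR (s XOR r)) OR NOT r)
Evaluate both on each of 128 rows (bits = p,q,r,s,t,u,v):
  row 0 [0000000]: F1=1 F2=1 -> 0
  row 1 [0000001]: F1=1 F2=1 -> 0
  row 2 [0000010]: F1=1 F2=1 -> 0
  row 3 [0000011]: F1=1 F2=1 -> 0
  row 4 [0000100]: F1=1 F2=1 -> 0
  (every remaining row is evaluated the same way; all 128 results are listed next)
Full result column, 8 rows per line (p,q,r,s fixed per line; t,u,v runs 000..111 left to right):
  rows 0-7 [p,q,r,s=0000]: 00000000  (ones: 0)
  rows 8-15 [p,q,r,s=0001]: 00000000  (ones: 0)
  rows 16-23 [p,q,r,s=0010]: 00000000  (ones: 0)
  rows 24-31 [p,q,r,s=0011]: 11111111  (ones: 8)
  rows 32-39 [p,q,r,s=0100]: 00000000  (ones: 0)
  rows 40-47 [p,q,r,s=0101]: 00000000  (ones: 0)
  rows 48-55 [p,q,r,s=0110]: 11111111  (ones: 8)
  rows 56-63 [p,q,r,s=0111]: 00000000  (ones: 0)
  rows 64-71 [p,q,r,s=1000]: 11110000  (ones: 4)
  rows 72-79 [p,q,r,s=1001]: 11111111  (ones: 8)
  rows 80-87 [p,q,r,s=1010]: 11110000  (ones: 4)
  rows 88-95 [p,q,r,s=1011]: 00000000  (ones: 0)
  rows 96-103 [p,q,r,s=1100]: 00000000  (ones: 0)
  rows 104-111 [p,q,r,s=1101]: 00000000  (ones: 0)
  rows 112-119 [p,q,r,s=1110]: 11111111  (ones: 8)
  rows 120-127 [p,q,r,s=1111]: 00000000  (ones: 0)
Disagreements = 0+0+0+8+0+0+8+0+4+8+4+0+0+0+8+0 = 40

40


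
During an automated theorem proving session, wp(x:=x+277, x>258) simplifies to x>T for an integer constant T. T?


Formula: wp(x:=E, P) = P[E/x] (substitute E for x in postcondition)
Step 1: Postcondition: x>258
Step 2: Substitute x+277 for x: x+277>258
Step 3: Solve for x: x > 258-277 = -19

-19


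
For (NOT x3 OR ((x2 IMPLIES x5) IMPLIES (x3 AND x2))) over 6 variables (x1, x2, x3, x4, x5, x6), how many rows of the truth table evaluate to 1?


Formula: (NOT x3 OR ((x2 IMPLIES x5) IMPLIES (x3 AND x2))) over 6 vars (64 rows)
Evaluate each row (x1, x2, x3, x4, x5, x6 as bits, MSB first):
  row 0 [000000]: (NOT 0 OR ((0 IMPLIES 0) IMPLIES (0 AND 0))) -> 1
  row 1 [000001]: (NOT 0 OR ((0 IMPLIES 0) IMPLIES (0 AND 0))) -> 1
  row 2 [000010]: (NOT 0 OR ((0 IMPLIES 1) IMPLIES (0 AND 0))) -> 1
  row 3 [000011]: (NOT 0 OR ((0 IMPLIES 1) IMPLIES (0 AND 0))) -> 1
  row 4 [000100]: (NOT 0 OR ((0 IMPLIES 0) IMPLIES (0 AND 0))) -> 1
  (every remaining row is evaluated the same way; all 64 results are listed next)
Full result column, 8 rows per line (x1,x2,x3 fixed per line; x4,x5,x6 runs 000..111 left to right):
  rows 0-7 [x1,x2,x3=000]: 11111111  (ones: 8)
  rows 8-15 [x1,x2,x3=001]: 00000000  (ones: 0)
  rows 16-23 [x1,x2,x3=010]: 11111111  (ones: 8)
  rows 24-31 [x1,x2,x3=011]: 11111111  (ones: 8)
  rows 32-39 [x1,x2,x3=100]: 11111111  (ones: 8)
  rows 40-47 [x1,x2,x3=101]: 00000000  (ones: 0)
  rows 48-55 [x1,x2,x3=110]: 11111111  (ones: 8)
  rows 56-63 [x1,x2,x3=111]: 11111111  (ones: 8)
Count of 1-rows = 8+0+8+8+8+0+8+8 = 48

48


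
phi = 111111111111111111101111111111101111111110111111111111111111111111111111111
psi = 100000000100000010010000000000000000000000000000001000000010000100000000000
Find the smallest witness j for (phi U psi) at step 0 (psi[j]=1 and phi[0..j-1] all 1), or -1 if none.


(phi U psi) at 0: need smallest j with psi[j]=1 and phi[i]=1 for all i in [0,j).
Scan from step 0:
  step 0: psi=1 and phi held for [0,0) -> witness found
Witness step = 0

0


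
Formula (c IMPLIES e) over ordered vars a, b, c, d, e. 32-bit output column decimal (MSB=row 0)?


Formula: (c IMPLIES e) over a, b, c, d, e (32 rows)
Evaluate each row (bits = a,b,c,d,e, MSB first):
  row 0 [00000]: (0 IMPLIES 0) -> 1
  row 1 [00001]: (0 IMPLIES 1) -> 1
  row 2 [00010]: (0 IMPLIES 0) -> 1
  row 3 [00011]: (0 IMPLIES 1) -> 1
  row 4 [00100]: (1 IMPLIES 0) -> 0
  row 5 [00101]: (1 IMPLIES 1) -> 1
  row 6 [00110]: (1 IMPLIES 0) -> 0
  row 7 [00111]: (1 IMPLIES 1) -> 1
  row 8 [01000]: (0 IMPLIES 0) -> 1
  row 9 [01001]: (0 IMPLIES 1) -> 1
  row 10 [01010]: (0 IMPLIES 0) -> 1
  row 11 [01011]: (0 IMPLIES 1) -> 1
  row 12 [01100]: (1 IMPLIES 0) -> 0
  row 13 [01101]: (1 IMPLIES 1) -> 1
  row 14 [01110]: (1 IMPLIES 0) -> 0
  row 15 [01111]: (1 IMPLIES 1) -> 1
  row 16 [10000]: (0 IMPLIES 0) -> 1
  row 17 [10001]: (0 IMPLIES 1) -> 1
  row 18 [10010]: (0 IMPLIES 0) -> 1
  row 19 [10011]: (0 IMPLIES 1) -> 1
  row 20 [10100]: (1 IMPLIES 0) -> 0
  row 21 [10101]: (1 IMPLIES 1) -> 1
  row 22 [10110]: (1 IMPLIES 0) -> 0
  row 23 [10111]: (1 IMPLIES 1) -> 1
  row 24 [11000]: (0 IMPLIES 0) -> 1
  row 25 [11001]: (0 IMPLIES 1) -> 1
  row 26 [11010]: (0 IMPLIES 0) -> 1
  row 27 [11011]: (0 IMPLIES 1) -> 1
  row 28 [11100]: (1 IMPLIES 0) -> 0
  row 29 [11101]: (1 IMPLIES 1) -> 1
  row 30 [11110]: (1 IMPLIES 0) -> 0
  row 31 [11111]: (1 IMPLIES 1) -> 1
Full result column, 4 rows per line (a,b,c fixed per line; d,e runs 00..11 left to right):
  rows 0-3 [a,b,c=000]: 1111  = hex F
  rows 4-7 [a,b,c=001]: 0101  = hex 5
  rows 8-11 [a,b,c=010]: 1111  = hex F
  rows 12-15 [a,b,c=011]: 0101  = hex 5
  rows 16-19 [a,b,c=100]: 1111  = hex F
  rows 20-23 [a,b,c=101]: 0101  = hex 5
  rows 24-27 [a,b,c=110]: 1111  = hex F
  rows 28-31 [a,b,c=111]: 0101  = hex 5
Output column (row 0 .. row 31) = 11110101111101011111010111110101
Output column grouped in 4s = 1111 0101 1111 0101 1111 0101 1111 0101 = 0xF5F5F5F5
Convert to decimal digit by digit (value = value*16 + digit):
  F -> 15
  15*16 + 5 = 245
  245*16 + 15 (F) = 3935
  3935*16 + 5 = 62965
  62965*16 + 15 (F) = 1007455
  1007455*16 + 5 = 16119285
  16119285*16 + 15 (F) = 257908575
  257908575*16 + 5 = 4126537205
Decimal = 4126537205

4126537205
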